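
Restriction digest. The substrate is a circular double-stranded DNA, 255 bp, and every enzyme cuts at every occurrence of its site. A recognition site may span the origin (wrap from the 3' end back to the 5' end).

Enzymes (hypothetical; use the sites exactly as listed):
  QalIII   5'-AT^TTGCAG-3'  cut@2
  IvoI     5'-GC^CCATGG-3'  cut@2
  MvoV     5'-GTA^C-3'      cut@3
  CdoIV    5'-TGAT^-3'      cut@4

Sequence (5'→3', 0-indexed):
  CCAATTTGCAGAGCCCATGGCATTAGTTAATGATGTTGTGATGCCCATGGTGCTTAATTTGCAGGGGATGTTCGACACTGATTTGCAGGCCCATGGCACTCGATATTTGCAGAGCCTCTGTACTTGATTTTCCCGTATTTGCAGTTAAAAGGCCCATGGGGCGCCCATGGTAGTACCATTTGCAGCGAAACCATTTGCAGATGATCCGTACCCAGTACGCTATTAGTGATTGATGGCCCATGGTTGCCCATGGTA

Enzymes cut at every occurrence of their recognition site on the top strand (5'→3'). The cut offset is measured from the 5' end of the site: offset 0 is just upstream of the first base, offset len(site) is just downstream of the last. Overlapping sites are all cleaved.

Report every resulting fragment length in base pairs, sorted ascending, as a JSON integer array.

Scan for sites:
  QalIII ATTTGCAG/2: at [3, 56, 80, 104, 136, 177, 192] ⇒ [5, 58, 82, 106, 138, 179, 194]
  IvoI GCCCATGG/2: at [12, 42, 88, 151, 162, 235, 245] ⇒ [14, 44, 90, 153, 164, 237, 247]
  MvoV GTAC/3: at [119, 172, 207, 214, 252] ⇒ [0, 122, 175, 210, 217]
  CdoIV TGAT/4: at [30, 38, 78, 124, 201, 226, 230] ⇒ [34, 42, 82, 128, 205, 230, 234]

Pooled cuts: [0, 5, 14, 34, 42, 44, 58, 82, 90, 106, 122, 128, 138, 153, 164, 175, 179, 194, 205, 210, 217, 230, 234, 237, 247]

Fragments:
  0→5: 5 bp
  5→14: 9 bp
  14→34: 20 bp
  34→42: 8 bp
  42→44: 2 bp
  44→58: 14 bp
  58→82: 24 bp
  82→90: 8 bp
  90→106: 16 bp
  106→122: 16 bp
  122→128: 6 bp
  128→138: 10 bp
  138→153: 15 bp
  153→164: 11 bp
  164→175: 11 bp
  175→179: 4 bp
  179→194: 15 bp
  194→205: 11 bp
  205→210: 5 bp
  210→217: 7 bp
  217→230: 13 bp
  230→234: 4 bp
  234→237: 3 bp
  237→247: 10 bp
  247→0 (wrap): 255-247+0 = 8 bp

[2,3,4,4,5,5,6,7,8,8,8,9,10,10,11,11,11,13,14,15,15,16,16,20,24]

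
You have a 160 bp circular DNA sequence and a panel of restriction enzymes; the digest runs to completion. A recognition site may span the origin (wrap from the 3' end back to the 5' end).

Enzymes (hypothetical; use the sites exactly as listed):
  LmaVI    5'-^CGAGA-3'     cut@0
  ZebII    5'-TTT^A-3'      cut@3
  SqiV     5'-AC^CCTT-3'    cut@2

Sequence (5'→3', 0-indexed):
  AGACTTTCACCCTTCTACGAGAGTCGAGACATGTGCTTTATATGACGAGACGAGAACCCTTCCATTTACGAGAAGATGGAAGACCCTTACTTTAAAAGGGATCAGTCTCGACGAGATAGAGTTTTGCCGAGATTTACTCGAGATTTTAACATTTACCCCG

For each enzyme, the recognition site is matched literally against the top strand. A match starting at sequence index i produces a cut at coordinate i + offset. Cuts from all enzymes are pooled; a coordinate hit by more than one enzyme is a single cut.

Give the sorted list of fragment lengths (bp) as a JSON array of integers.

Per-enzyme occurrences:
  LmaVI CGAGA/0: at [17, 24, 45, 50, 68, 111, 127, 138, 158] ⇒ [17, 24, 45, 50, 68, 111, 127, 138, 158]
  ZebII TTTA/3: at [36, 64, 90, 132, 144, 151] ⇒ [39, 67, 93, 135, 147, 154]
  SqiV ACCCTT/2: at [8, 55, 82] ⇒ [10, 57, 84]

Pooled cuts: [10, 17, 24, 39, 45, 50, 57, 67, 68, 84, 93, 111, 127, 135, 138, 147, 154, 158]

Fragments:
  10→17: 7 bp
  17→24: 7 bp
  24→39: 15 bp
  39→45: 6 bp
  45→50: 5 bp
  50→57: 7 bp
  57→67: 10 bp
  67→68: 1 bp
  68→84: 16 bp
  84→93: 9 bp
  93→111: 18 bp
  111→127: 16 bp
  127→135: 8 bp
  135→138: 3 bp
  138→147: 9 bp
  147→154: 7 bp
  154→158: 4 bp
  158→10 (wrap): 160-158+10 = 12 bp

[1,3,4,5,6,7,7,7,7,8,9,9,10,12,15,16,16,18]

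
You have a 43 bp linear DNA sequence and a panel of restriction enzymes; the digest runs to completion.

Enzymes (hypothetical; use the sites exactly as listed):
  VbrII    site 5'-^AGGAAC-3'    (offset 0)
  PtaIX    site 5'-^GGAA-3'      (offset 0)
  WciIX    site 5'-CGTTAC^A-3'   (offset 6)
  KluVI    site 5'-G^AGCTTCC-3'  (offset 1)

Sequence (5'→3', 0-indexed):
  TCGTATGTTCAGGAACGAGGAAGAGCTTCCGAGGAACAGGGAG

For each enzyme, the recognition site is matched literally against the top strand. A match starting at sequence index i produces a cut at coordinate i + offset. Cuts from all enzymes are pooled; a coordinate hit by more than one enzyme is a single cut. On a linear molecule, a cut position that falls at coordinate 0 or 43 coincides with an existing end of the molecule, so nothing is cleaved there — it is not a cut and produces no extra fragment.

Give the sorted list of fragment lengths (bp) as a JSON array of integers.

Site scan:
  VbrII (AGGAAC, off=0): starts [10, 31] → cuts [10, 31]
  PtaIX (GGAA, off=0): starts [11, 18, 32] → cuts [11, 18, 32]
  WciIX (CGTTACA, off=6): no sites
  KluVI (GAGCTTCC, off=1): starts [22] → cuts [23]

All cut coordinates (distinct, sorted): [10, 11, 18, 23, 31, 32]

Fragments:
  [0,10): 10 bp
  [10,11): 1 bp
  [11,18): 7 bp
  [18,23): 5 bp
  [23,31): 8 bp
  [31,32): 1 bp
  [32,43): 11 bp

[1,1,5,7,8,10,11]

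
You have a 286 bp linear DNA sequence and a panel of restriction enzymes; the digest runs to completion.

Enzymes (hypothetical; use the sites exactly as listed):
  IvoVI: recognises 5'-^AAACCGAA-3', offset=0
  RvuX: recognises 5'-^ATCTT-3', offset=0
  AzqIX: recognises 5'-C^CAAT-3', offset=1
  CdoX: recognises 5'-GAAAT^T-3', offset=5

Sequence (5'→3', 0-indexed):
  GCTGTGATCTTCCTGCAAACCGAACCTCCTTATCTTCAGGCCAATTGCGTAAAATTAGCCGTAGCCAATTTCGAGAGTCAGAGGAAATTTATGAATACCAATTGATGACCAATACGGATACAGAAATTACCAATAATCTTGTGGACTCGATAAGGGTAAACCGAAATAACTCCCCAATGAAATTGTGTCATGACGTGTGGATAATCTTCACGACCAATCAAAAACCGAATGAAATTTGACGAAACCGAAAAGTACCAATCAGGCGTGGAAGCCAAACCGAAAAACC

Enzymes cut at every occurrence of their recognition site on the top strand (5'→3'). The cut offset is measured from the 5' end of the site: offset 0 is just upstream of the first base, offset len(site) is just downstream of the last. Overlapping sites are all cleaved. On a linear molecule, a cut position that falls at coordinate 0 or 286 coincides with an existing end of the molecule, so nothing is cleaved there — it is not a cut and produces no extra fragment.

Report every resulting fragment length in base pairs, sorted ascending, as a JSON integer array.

[3,5,6,6,7,9,10,10,10,11,11,13,14,14,15,17,18,18,20,22,23,24]

Per-enzyme occurrences:
  IvoVI AAACCGAA/0: at [16, 157, 221, 241, 273] ⇒ [16, 157, 221, 241, 273]
  RvuX ATCTT/0: at [6, 31, 135, 203] ⇒ [6, 31, 135, 203]
  AzqIX CCAAT/1: at [40, 64, 97, 108, 129, 173, 213, 254] ⇒ [41, 65, 98, 109, 130, 174, 214, 255]
  CdoX GAAATT/5: at [83, 122, 178, 230] ⇒ [88, 127, 183, 235]

All cut coordinates (distinct, sorted): [6, 16, 31, 41, 65, 88, 98, 109, 127, 130, 135, 157, 174, 183, 203, 214, 221, 235, 241, 255, 273]

Fragments:
  [0,6): 6 bp
  [6,16): 10 bp
  [16,31): 15 bp
  [31,41): 10 bp
  [41,65): 24 bp
  [65,88): 23 bp
  [88,98): 10 bp
  [98,109): 11 bp
  [109,127): 18 bp
  [127,130): 3 bp
  [130,135): 5 bp
  [135,157): 22 bp
  [157,174): 17 bp
  [174,183): 9 bp
  [183,203): 20 bp
  [203,214): 11 bp
  [214,221): 7 bp
  [221,235): 14 bp
  [235,241): 6 bp
  [241,255): 14 bp
  [255,273): 18 bp
  [273,286): 13 bp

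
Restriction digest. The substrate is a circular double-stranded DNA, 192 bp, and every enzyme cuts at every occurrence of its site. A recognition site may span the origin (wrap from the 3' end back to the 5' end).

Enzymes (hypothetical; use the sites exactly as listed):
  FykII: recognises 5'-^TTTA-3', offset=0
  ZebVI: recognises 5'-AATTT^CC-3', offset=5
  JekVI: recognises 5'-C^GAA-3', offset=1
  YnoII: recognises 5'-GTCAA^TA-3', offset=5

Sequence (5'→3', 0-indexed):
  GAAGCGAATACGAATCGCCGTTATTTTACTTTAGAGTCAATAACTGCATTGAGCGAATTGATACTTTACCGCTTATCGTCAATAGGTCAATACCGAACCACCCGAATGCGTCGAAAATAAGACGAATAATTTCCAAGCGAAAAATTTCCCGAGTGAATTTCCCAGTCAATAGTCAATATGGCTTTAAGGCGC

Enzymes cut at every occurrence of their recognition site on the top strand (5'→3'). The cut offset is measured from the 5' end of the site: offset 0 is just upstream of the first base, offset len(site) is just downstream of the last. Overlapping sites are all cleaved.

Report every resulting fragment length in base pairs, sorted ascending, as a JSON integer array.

[4,5,5,6,6,6,7,8,9,9,9,9,9,10,10,11,11,13,13,14,18]

Site scan:
  FykII (TTTA, off=0): starts [24, 29, 64, 182] → cuts [24, 29, 64, 182]
  ZebVI (AATTTCC, off=5): starts [127, 142, 155] → cuts [132, 147, 160]
  JekVI (CGAA, off=1): starts [4, 10, 53, 93, 102, 111, 122, 137, 191] → cuts [0, 5, 11, 54, 94, 103, 112, 123, 138]
  YnoII (GTCAATA, off=5): starts [35, 77, 85, 164, 171] → cuts [40, 82, 90, 169, 176]

Pooled cuts: [0, 5, 11, 24, 29, 40, 54, 64, 82, 90, 94, 103, 112, 123, 132, 138, 147, 160, 169, 176, 182]

Fragments:
  0→5: 5 bp
  5→11: 6 bp
  11→24: 13 bp
  24→29: 5 bp
  29→40: 11 bp
  40→54: 14 bp
  54→64: 10 bp
  64→82: 18 bp
  82→90: 8 bp
  90→94: 4 bp
  94→103: 9 bp
  103→112: 9 bp
  112→123: 11 bp
  123→132: 9 bp
  132→138: 6 bp
  138→147: 9 bp
  147→160: 13 bp
  160→169: 9 bp
  169→176: 7 bp
  176→182: 6 bp
  182→0 (wrap): 192-182+0 = 10 bp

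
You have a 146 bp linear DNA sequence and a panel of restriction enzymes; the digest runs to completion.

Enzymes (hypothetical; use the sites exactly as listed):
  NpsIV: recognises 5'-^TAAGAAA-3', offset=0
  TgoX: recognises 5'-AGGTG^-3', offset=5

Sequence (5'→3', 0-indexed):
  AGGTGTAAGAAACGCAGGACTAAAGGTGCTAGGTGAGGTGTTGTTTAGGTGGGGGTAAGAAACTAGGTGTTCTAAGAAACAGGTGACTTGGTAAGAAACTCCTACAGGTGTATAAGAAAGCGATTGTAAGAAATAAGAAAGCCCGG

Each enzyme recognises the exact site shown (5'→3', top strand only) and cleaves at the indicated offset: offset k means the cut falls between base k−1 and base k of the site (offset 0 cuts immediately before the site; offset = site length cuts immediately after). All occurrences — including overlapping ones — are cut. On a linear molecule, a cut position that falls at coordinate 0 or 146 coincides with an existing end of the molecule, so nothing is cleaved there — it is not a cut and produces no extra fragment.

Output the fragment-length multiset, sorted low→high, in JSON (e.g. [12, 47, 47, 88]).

[2,3,4,5,5,6,7,7,11,13,13,14,14,19,23]

Per-enzyme occurrences:
  NpsIV (TAAGAAA, off=0): starts [5, 55, 72, 91, 112, 126, 133] → cuts [5, 55, 72, 91, 112, 126, 133]
  TgoX (AGGTG, off=5): starts [0, 23, 30, 35, 46, 64, 80, 105] → cuts [5, 28, 35, 40, 51, 69, 85, 110]

Pooled cuts: [5, 28, 35, 40, 51, 55, 69, 72, 85, 91, 110, 112, 126, 133]

Fragment lengths:
  [0,5): 5 bp
  [5,28): 23 bp
  [28,35): 7 bp
  [35,40): 5 bp
  [40,51): 11 bp
  [51,55): 4 bp
  [55,69): 14 bp
  [69,72): 3 bp
  [72,85): 13 bp
  [85,91): 6 bp
  [91,110): 19 bp
  [110,112): 2 bp
  [112,126): 14 bp
  [126,133): 7 bp
  [133,146): 13 bp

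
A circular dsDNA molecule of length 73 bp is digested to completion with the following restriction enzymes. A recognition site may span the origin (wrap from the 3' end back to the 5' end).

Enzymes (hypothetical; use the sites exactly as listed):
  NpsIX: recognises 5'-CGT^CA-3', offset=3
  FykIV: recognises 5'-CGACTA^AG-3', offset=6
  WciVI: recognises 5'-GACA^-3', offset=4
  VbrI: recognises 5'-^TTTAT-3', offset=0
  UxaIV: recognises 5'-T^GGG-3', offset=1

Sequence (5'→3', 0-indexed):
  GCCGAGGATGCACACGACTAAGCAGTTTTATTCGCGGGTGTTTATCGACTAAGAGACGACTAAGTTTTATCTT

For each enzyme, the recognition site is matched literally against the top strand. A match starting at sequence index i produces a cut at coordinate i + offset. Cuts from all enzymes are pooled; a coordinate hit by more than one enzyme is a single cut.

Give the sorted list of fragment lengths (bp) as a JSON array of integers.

[3,6,11,11,14,28]

Site scan:
  NpsIX (CGTCA, off=3): no sites
  FykIV (CGACTAAG, off=6): starts [14, 45, 56] → cuts [20, 51, 62]
  WciVI (GACA, off=4): no sites
  VbrI (TTTAT, off=0): starts [26, 40, 65] → cuts [26, 40, 65]
  UxaIV (TGGG, off=1): no sites

All cut coordinates (distinct, sorted): [20, 26, 40, 51, 62, 65]

Fragments:
  20→26: 6 bp
  26→40: 14 bp
  40→51: 11 bp
  51→62: 11 bp
  62→65: 3 bp
  65→20 (wrap): 73-65+20 = 28 bp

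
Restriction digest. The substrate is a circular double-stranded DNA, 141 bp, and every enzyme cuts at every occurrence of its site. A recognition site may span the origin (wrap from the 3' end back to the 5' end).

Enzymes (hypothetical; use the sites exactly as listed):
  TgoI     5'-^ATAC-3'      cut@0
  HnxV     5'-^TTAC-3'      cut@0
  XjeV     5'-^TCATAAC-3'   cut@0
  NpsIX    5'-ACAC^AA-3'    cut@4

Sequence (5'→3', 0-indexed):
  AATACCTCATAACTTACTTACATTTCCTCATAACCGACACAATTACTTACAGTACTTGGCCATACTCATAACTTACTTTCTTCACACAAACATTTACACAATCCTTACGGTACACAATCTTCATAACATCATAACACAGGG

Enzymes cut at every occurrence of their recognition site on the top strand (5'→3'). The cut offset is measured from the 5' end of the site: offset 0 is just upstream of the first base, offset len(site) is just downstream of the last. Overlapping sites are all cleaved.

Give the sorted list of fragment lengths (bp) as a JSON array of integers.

Scan for sites:
  TgoI ATAC/0: at [1, 61] ⇒ [1, 61]
  HnxV TTAC/0: at [13, 17, 42, 46, 72, 93, 104] ⇒ [13, 17, 42, 46, 72, 93, 104]
  XjeV TCATAAC/0: at [6, 27, 65, 120, 128] ⇒ [6, 27, 65, 120, 128]
  NpsIX ACACAA/4: at [36, 83, 95, 111] ⇒ [40, 87, 99, 115]

All cut coordinates (distinct, sorted): [1, 6, 13, 17, 27, 40, 42, 46, 61, 65, 72, 87, 93, 99, 104, 115, 120, 128]

Fragment lengths:
  1→6: 5 bp
  6→13: 7 bp
  13→17: 4 bp
  17→27: 10 bp
  27→40: 13 bp
  40→42: 2 bp
  42→46: 4 bp
  46→61: 15 bp
  61→65: 4 bp
  65→72: 7 bp
  72→87: 15 bp
  87→93: 6 bp
  93→99: 6 bp
  99→104: 5 bp
  104→115: 11 bp
  115→120: 5 bp
  120→128: 8 bp
  128→1 (wrap): 141-128+1 = 14 bp

[2,4,4,4,5,5,5,6,6,7,7,8,10,11,13,14,15,15]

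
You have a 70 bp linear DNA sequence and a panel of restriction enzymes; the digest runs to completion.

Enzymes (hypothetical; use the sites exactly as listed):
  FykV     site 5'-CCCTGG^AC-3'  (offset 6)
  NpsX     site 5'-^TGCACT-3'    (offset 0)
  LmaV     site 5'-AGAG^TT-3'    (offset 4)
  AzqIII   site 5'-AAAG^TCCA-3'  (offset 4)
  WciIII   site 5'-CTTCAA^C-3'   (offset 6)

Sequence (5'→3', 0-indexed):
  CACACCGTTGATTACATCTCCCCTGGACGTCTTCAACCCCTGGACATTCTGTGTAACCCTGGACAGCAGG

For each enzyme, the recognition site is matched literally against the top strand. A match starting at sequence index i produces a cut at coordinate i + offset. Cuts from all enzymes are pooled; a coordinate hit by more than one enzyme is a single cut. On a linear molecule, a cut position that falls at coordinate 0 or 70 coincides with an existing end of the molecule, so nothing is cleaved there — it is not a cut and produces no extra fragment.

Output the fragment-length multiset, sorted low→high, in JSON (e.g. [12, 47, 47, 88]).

Per-enzyme occurrences:
  FykV (CCCTGGAC, off=6): starts [20, 37, 56] → cuts [26, 43, 62]
  NpsX (TGCACT, off=0): no sites
  LmaV (AGAGTT, off=4): no sites
  AzqIII (AAAGTCCA, off=4): no sites
  WciIII (CTTCAAC, off=6): starts [30] → cuts [36]

All cut coordinates (distinct, sorted): [26, 36, 43, 62]

Fragments:
  [0,26): 26 bp
  [26,36): 10 bp
  [36,43): 7 bp
  [43,62): 19 bp
  [62,70): 8 bp

[7,8,10,19,26]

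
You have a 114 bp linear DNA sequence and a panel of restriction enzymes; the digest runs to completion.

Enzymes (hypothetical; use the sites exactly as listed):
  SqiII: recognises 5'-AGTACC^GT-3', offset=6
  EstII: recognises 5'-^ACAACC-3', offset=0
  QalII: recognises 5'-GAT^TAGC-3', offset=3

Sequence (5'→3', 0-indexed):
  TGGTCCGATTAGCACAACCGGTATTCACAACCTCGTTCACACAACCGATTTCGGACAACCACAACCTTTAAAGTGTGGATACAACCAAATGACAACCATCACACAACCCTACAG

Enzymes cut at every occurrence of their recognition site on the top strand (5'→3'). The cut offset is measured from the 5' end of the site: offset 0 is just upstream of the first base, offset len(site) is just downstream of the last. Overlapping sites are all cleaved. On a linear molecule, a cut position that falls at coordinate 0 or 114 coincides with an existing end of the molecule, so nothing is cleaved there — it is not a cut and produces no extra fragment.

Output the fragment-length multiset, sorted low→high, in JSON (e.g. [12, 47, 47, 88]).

[4,6,9,11,11,12,13,14,14,20]

Per-enzyme occurrences:
  SqiII (AGTACCGT, off=6): no sites
  EstII (ACAACC, off=0): starts [13, 26, 40, 54, 60, 80, 91, 102] → cuts [13, 26, 40, 54, 60, 80, 91, 102]
  QalII (GATTAGC, off=3): starts [6] → cuts [9]

Pooled cuts: [9, 13, 26, 40, 54, 60, 80, 91, 102]

Fragments:
  [0,9): 9 bp
  [9,13): 4 bp
  [13,26): 13 bp
  [26,40): 14 bp
  [40,54): 14 bp
  [54,60): 6 bp
  [60,80): 20 bp
  [80,91): 11 bp
  [91,102): 11 bp
  [102,114): 12 bp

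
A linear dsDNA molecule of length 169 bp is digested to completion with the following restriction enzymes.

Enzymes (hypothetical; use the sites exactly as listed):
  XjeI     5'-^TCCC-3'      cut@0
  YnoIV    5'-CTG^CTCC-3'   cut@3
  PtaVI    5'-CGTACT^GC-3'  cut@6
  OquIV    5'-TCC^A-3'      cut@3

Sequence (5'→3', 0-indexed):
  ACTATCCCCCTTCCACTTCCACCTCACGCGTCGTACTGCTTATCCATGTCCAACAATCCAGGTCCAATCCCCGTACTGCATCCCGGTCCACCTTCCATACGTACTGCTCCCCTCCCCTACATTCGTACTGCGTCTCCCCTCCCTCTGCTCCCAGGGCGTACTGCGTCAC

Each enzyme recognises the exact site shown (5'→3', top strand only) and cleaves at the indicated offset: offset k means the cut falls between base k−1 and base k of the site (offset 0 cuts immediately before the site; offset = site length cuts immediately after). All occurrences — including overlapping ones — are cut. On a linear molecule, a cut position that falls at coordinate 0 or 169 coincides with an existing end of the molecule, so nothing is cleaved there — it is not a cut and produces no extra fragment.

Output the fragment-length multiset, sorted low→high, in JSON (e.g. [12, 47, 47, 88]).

Scan for sites:
  XjeI TCCC/0: at [4, 67, 80, 107, 112, 134, 139, 148] ⇒ [4, 67, 80, 107, 112, 134, 139, 148]
  YnoIV CTGCTCC/3: at [103, 144] ⇒ [106, 147]
  PtaVI CGTACTGC/6: at [31, 71, 99, 123, 156] ⇒ [37, 77, 105, 129, 162]
  OquIV TCCA/3: at [11, 17, 42, 48, 56, 62, 86, 93] ⇒ [14, 20, 45, 51, 59, 65, 89, 96]

Pooled cuts: [4, 14, 20, 37, 45, 51, 59, 65, 67, 77, 80, 89, 96, 105, 106, 107, 112, 129, 134, 139, 147, 148, 162]

Fragment lengths:
  [0,4): 4 bp
  [4,14): 10 bp
  [14,20): 6 bp
  [20,37): 17 bp
  [37,45): 8 bp
  [45,51): 6 bp
  [51,59): 8 bp
  [59,65): 6 bp
  [65,67): 2 bp
  [67,77): 10 bp
  [77,80): 3 bp
  [80,89): 9 bp
  [89,96): 7 bp
  [96,105): 9 bp
  [105,106): 1 bp
  [106,107): 1 bp
  [107,112): 5 bp
  [112,129): 17 bp
  [129,134): 5 bp
  [134,139): 5 bp
  [139,147): 8 bp
  [147,148): 1 bp
  [148,162): 14 bp
  [162,169): 7 bp

[1,1,1,2,3,4,5,5,5,6,6,6,7,7,8,8,8,9,9,10,10,14,17,17]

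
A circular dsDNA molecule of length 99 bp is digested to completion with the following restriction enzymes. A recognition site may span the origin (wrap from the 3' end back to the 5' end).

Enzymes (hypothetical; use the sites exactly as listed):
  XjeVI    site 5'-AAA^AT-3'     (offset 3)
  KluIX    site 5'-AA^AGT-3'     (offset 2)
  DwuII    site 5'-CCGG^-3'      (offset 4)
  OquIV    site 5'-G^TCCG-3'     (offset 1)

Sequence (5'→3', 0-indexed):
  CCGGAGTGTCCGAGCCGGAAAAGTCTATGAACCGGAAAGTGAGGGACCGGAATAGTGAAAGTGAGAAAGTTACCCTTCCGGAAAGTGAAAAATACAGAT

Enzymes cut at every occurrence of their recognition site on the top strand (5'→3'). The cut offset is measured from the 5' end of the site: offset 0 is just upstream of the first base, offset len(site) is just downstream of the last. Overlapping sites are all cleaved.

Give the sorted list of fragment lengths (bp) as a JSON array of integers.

[2,2,3,4,8,8,9,10,12,13,14,14]

Per-enzyme occurrences:
  XjeVI AAAAT/3: at [88] ⇒ [91]
  KluIX AAAGT/2: at [19, 35, 57, 65, 81] ⇒ [21, 37, 59, 67, 83]
  DwuII CCGG/4: at [0, 14, 31, 46, 77] ⇒ [4, 18, 35, 50, 81]
  OquIV GTCCG/1: at [7] ⇒ [8]

Pooled cuts: [4, 8, 18, 21, 35, 37, 50, 59, 67, 81, 83, 91]

Fragments:
  4→8: 4 bp
  8→18: 10 bp
  18→21: 3 bp
  21→35: 14 bp
  35→37: 2 bp
  37→50: 13 bp
  50→59: 9 bp
  59→67: 8 bp
  67→81: 14 bp
  81→83: 2 bp
  83→91: 8 bp
  91→4 (wrap): 99-91+4 = 12 bp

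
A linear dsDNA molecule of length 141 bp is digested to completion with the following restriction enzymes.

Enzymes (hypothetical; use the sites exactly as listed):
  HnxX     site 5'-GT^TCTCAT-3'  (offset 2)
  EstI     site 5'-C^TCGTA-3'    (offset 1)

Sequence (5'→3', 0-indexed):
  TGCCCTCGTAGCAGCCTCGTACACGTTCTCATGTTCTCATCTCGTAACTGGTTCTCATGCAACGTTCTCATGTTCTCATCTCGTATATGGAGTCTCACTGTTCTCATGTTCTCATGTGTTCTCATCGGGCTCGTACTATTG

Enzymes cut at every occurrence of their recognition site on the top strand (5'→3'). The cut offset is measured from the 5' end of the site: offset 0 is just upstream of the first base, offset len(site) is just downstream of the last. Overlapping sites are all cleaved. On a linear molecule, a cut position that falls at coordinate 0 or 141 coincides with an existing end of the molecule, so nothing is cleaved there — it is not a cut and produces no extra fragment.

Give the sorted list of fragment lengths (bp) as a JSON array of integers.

Site scan:
  HnxX (GTTCTCAT, off=2): starts [24, 32, 50, 63, 71, 99, 107, 117] → cuts [26, 34, 52, 65, 73, 101, 109, 119]
  EstI (CTCGTA, off=1): starts [4, 15, 40, 79, 129] → cuts [5, 16, 41, 80, 130]

Pooled cuts: [5, 16, 26, 34, 41, 52, 65, 73, 80, 101, 109, 119, 130]

Fragments:
  [0,5): 5 bp
  [5,16): 11 bp
  [16,26): 10 bp
  [26,34): 8 bp
  [34,41): 7 bp
  [41,52): 11 bp
  [52,65): 13 bp
  [65,73): 8 bp
  [73,80): 7 bp
  [80,101): 21 bp
  [101,109): 8 bp
  [109,119): 10 bp
  [119,130): 11 bp
  [130,141): 11 bp

[5,7,7,8,8,8,10,10,11,11,11,11,13,21]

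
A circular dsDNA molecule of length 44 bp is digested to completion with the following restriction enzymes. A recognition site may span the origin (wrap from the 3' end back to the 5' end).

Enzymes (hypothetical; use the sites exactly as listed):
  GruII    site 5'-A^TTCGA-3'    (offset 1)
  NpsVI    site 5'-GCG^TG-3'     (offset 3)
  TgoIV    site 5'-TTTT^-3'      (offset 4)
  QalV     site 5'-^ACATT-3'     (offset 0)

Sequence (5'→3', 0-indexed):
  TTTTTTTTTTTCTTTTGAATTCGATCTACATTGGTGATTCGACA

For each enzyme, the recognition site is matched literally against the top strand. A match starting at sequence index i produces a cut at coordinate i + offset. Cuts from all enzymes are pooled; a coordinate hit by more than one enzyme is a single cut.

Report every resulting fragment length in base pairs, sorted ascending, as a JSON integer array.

[1,1,1,1,1,1,1,3,4,5,7,8,10]

Per-enzyme occurrences:
  GruII (ATTCGA, off=1): starts [18, 36] → cuts [19, 37]
  NpsVI (GCGTG, off=3): no sites
  TgoIV (TTTT, off=4): starts [0, 1, 2, 3, 4, 5, 6, 7, 12] → cuts [4, 5, 6, 7, 8, 9, 10, 11, 16]
  QalV (ACATT, off=0): starts [27, 41] → cuts [27, 41]

Pooled cuts: [4, 5, 6, 7, 8, 9, 10, 11, 16, 19, 27, 37, 41]

Fragments:
  4→5: 1 bp
  5→6: 1 bp
  6→7: 1 bp
  7→8: 1 bp
  8→9: 1 bp
  9→10: 1 bp
  10→11: 1 bp
  11→16: 5 bp
  16→19: 3 bp
  19→27: 8 bp
  27→37: 10 bp
  37→41: 4 bp
  41→4 (wrap): 44-41+4 = 7 bp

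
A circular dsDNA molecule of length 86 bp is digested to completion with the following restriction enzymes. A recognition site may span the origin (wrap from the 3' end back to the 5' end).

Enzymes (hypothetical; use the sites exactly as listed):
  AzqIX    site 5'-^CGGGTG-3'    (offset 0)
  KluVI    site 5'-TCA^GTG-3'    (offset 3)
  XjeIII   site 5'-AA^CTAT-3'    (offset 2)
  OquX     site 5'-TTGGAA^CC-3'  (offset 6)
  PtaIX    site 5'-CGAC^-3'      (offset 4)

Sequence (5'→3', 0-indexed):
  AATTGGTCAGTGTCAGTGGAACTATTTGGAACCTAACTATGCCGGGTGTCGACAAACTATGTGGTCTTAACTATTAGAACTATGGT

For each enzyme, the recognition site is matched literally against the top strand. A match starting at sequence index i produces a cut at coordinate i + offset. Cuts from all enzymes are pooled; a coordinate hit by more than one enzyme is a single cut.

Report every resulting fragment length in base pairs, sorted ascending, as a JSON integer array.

Site scan:
  AzqIX (CGGGTG, off=0): starts [42] → cuts [42]
  KluVI (TCAGTG, off=3): starts [6, 12] → cuts [9, 15]
  XjeIII (AACTAT, off=2): starts [19, 34, 54, 68, 77] → cuts [21, 36, 56, 70, 79]
  OquX (TTGGAACC, off=6): starts [25] → cuts [31]
  PtaIX (CGAC, off=4): starts [49] → cuts [53]

All cut coordinates (distinct, sorted): [9, 15, 21, 31, 36, 42, 53, 56, 70, 79]

Fragment lengths:
  9→15: 6 bp
  15→21: 6 bp
  21→31: 10 bp
  31→36: 5 bp
  36→42: 6 bp
  42→53: 11 bp
  53→56: 3 bp
  56→70: 14 bp
  70→79: 9 bp
  79→9 (wrap): 86-79+9 = 16 bp

[3,5,6,6,6,9,10,11,14,16]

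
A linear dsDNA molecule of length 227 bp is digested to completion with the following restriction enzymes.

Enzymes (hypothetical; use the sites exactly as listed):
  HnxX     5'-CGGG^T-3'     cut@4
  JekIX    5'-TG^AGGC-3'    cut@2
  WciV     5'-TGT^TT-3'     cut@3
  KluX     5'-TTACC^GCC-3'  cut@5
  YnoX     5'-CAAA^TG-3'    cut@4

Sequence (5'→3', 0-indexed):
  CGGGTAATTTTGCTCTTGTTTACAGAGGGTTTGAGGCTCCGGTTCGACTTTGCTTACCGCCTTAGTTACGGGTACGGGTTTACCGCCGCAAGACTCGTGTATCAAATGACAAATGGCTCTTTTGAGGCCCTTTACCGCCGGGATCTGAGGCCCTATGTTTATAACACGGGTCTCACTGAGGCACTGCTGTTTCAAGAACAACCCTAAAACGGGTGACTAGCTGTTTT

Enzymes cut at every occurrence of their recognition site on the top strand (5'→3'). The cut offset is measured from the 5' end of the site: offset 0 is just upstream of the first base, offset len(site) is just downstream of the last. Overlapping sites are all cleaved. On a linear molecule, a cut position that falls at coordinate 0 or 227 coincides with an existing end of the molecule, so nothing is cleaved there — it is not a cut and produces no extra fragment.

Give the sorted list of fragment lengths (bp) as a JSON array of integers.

[3,4,6,6,7,8,11,11,11,11,12,12,12,14,14,15,22,23,25]

Per-enzyme occurrences:
  HnxX CGGGT/4: at [0, 68, 74, 166, 209] ⇒ [4, 72, 78, 170, 213]
  JekIX TGAGGC/2: at [31, 122, 145, 176] ⇒ [33, 124, 147, 178]
  WciV TGTTT/3: at [16, 155, 187, 221] ⇒ [19, 158, 190, 224]
  KluX TTACCGCC/5: at [53, 79, 131] ⇒ [58, 84, 136]
  YnoX CAAATG/4: at [102, 109] ⇒ [106, 113]

Pooled cuts: [4, 19, 33, 58, 72, 78, 84, 106, 113, 124, 136, 147, 158, 170, 178, 190, 213, 224]

Fragments:
  [0,4): 4 bp
  [4,19): 15 bp
  [19,33): 14 bp
  [33,58): 25 bp
  [58,72): 14 bp
  [72,78): 6 bp
  [78,84): 6 bp
  [84,106): 22 bp
  [106,113): 7 bp
  [113,124): 11 bp
  [124,136): 12 bp
  [136,147): 11 bp
  [147,158): 11 bp
  [158,170): 12 bp
  [170,178): 8 bp
  [178,190): 12 bp
  [190,213): 23 bp
  [213,224): 11 bp
  [224,227): 3 bp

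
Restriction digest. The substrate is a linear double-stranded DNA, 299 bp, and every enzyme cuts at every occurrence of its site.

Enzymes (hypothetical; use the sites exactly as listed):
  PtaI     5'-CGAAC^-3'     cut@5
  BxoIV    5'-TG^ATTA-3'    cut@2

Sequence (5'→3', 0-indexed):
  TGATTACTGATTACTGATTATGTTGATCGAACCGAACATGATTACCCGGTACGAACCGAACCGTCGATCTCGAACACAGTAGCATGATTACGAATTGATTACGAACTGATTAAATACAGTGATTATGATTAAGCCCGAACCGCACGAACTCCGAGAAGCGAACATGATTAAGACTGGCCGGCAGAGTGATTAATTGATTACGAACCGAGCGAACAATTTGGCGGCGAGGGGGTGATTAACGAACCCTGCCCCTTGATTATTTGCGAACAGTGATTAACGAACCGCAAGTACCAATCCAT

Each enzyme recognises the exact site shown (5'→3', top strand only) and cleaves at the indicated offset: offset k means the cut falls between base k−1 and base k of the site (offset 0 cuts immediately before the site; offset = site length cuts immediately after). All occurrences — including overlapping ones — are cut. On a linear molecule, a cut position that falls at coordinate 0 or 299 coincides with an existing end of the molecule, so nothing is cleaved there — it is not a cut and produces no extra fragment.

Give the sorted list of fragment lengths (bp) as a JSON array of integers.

[2,2,3,3,4,5,5,6,7,7,8,9,9,9,9,10,10,11,11,11,13,13,13,14,14,16,16,17,20,22]

Per-enzyme occurrences:
  PtaI (CGAAC, off=5): starts [27, 32, 51, 56, 70, 101, 135, 144, 158, 200, 209, 239, 263, 277] → cuts [32, 37, 56, 61, 75, 106, 140, 149, 163, 205, 214, 244, 268, 282]
  BxoIV (TGATTA, off=2): starts [0, 7, 14, 38, 84, 95, 106, 119, 125, 164, 186, 194, 232, 253, 270] → cuts [2, 9, 16, 40, 86, 97, 108, 121, 127, 166, 188, 196, 234, 255, 272]

Pooled cuts: [2, 9, 16, 32, 37, 40, 56, 61, 75, 86, 97, 106, 108, 121, 127, 140, 149, 163, 166, 188, 196, 205, 214, 234, 244, 255, 268, 272, 282]

Fragment lengths:
  [0,2): 2 bp
  [2,9): 7 bp
  [9,16): 7 bp
  [16,32): 16 bp
  [32,37): 5 bp
  [37,40): 3 bp
  [40,56): 16 bp
  [56,61): 5 bp
  [61,75): 14 bp
  [75,86): 11 bp
  [86,97): 11 bp
  [97,106): 9 bp
  [106,108): 2 bp
  [108,121): 13 bp
  [121,127): 6 bp
  [127,140): 13 bp
  [140,149): 9 bp
  [149,163): 14 bp
  [163,166): 3 bp
  [166,188): 22 bp
  [188,196): 8 bp
  [196,205): 9 bp
  [205,214): 9 bp
  [214,234): 20 bp
  [234,244): 10 bp
  [244,255): 11 bp
  [255,268): 13 bp
  [268,272): 4 bp
  [272,282): 10 bp
  [282,299): 17 bp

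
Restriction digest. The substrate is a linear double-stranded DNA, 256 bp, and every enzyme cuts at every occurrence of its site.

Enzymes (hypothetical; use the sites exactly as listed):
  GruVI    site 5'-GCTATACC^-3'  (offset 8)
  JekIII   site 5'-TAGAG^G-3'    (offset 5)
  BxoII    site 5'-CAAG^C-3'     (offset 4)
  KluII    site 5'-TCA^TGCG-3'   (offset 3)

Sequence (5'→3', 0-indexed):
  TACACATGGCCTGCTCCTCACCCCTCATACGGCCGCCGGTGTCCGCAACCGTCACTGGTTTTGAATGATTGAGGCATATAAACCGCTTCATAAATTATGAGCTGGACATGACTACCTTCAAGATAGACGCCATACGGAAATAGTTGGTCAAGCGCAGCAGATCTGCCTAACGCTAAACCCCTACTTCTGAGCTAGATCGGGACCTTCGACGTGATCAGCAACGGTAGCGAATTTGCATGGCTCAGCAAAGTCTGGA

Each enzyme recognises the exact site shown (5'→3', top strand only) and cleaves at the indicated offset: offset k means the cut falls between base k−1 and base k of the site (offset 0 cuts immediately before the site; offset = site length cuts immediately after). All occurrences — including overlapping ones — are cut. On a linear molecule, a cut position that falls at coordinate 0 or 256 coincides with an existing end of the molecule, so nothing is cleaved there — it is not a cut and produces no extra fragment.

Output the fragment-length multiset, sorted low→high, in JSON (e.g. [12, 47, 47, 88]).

Site scan:
  GruVI (GCTATACC, off=8): no sites
  JekIII (TAGAGG, off=5): no sites
  BxoII CAAGC/4: at [148] ⇒ [152]
  KluII (TCATGCG, off=3): no sites

All cut coordinates (distinct, sorted): [152]

Fragments:
  [0,152): 152 bp
  [152,256): 104 bp

[104,152]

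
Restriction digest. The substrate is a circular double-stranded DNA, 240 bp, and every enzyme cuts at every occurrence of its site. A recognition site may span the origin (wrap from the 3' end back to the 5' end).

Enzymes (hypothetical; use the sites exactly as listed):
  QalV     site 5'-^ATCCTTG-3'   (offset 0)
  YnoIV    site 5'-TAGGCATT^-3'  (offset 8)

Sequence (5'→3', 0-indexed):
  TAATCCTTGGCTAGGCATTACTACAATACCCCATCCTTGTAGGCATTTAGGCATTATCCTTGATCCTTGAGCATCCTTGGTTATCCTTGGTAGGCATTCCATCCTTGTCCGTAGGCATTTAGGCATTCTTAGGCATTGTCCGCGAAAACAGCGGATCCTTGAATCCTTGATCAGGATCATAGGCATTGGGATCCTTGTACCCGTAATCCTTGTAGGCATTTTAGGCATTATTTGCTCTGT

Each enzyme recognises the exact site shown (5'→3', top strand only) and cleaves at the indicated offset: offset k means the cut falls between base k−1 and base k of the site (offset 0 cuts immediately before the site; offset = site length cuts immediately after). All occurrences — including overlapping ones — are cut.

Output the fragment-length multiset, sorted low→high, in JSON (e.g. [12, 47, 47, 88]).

Site scan:
  QalV (ATCCTTG, off=0): starts [2, 32, 55, 62, 72, 82, 100, 154, 162, 190, 205] → cuts [2, 32, 55, 62, 72, 82, 100, 154, 162, 190, 205]
  YnoIV (TAGGCATT, off=8): starts [11, 39, 47, 90, 111, 119, 129, 179, 212, 221] → cuts [19, 47, 55, 98, 119, 127, 137, 187, 220, 229]

All cut coordinates (distinct, sorted): [2, 19, 32, 47, 55, 62, 72, 82, 98, 100, 119, 127, 137, 154, 162, 187, 190, 205, 220, 229]

Fragment lengths:
  2→19: 17 bp
  19→32: 13 bp
  32→47: 15 bp
  47→55: 8 bp
  55→62: 7 bp
  62→72: 10 bp
  72→82: 10 bp
  82→98: 16 bp
  98→100: 2 bp
  100→119: 19 bp
  119→127: 8 bp
  127→137: 10 bp
  137→154: 17 bp
  154→162: 8 bp
  162→187: 25 bp
  187→190: 3 bp
  190→205: 15 bp
  205→220: 15 bp
  220→229: 9 bp
  229→2 (wrap): 240-229+2 = 13 bp

[2,3,7,8,8,8,9,10,10,10,13,13,15,15,15,16,17,17,19,25]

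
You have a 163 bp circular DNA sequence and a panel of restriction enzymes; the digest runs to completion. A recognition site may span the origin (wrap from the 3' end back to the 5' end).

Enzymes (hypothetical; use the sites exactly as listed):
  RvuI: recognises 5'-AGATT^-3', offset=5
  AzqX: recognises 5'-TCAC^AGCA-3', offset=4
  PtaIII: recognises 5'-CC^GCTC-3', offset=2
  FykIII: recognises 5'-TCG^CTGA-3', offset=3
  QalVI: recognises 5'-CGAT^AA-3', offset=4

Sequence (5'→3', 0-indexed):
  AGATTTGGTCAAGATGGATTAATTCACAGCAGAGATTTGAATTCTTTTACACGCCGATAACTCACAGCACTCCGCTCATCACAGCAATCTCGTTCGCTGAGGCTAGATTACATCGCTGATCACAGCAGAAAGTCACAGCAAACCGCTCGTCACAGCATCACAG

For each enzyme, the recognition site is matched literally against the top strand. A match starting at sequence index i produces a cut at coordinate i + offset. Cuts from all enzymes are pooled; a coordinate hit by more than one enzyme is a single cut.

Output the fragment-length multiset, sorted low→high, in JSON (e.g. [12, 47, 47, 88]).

[6,7,8,8,8,9,9,10,13,13,14,15,21,22]

Site scan:
  RvuI (AGATT, off=5): starts [0, 32, 104] → cuts [5, 37, 109]
  AzqX (TCACAGCA, off=4): starts [23, 61, 78, 119, 132, 149] → cuts [27, 65, 82, 123, 136, 153]
  PtaIII (CCGCTC, off=2): starts [71, 142] → cuts [73, 144]
  FykIII (TCGCTGA, off=3): starts [93, 112] → cuts [96, 115]
  QalVI (CGATAA, off=4): starts [54] → cuts [58]

Pooled cuts: [5, 27, 37, 58, 65, 73, 82, 96, 109, 115, 123, 136, 144, 153]

Fragments:
  5→27: 22 bp
  27→37: 10 bp
  37→58: 21 bp
  58→65: 7 bp
  65→73: 8 bp
  73→82: 9 bp
  82→96: 14 bp
  96→109: 13 bp
  109→115: 6 bp
  115→123: 8 bp
  123→136: 13 bp
  136→144: 8 bp
  144→153: 9 bp
  153→5 (wrap): 163-153+5 = 15 bp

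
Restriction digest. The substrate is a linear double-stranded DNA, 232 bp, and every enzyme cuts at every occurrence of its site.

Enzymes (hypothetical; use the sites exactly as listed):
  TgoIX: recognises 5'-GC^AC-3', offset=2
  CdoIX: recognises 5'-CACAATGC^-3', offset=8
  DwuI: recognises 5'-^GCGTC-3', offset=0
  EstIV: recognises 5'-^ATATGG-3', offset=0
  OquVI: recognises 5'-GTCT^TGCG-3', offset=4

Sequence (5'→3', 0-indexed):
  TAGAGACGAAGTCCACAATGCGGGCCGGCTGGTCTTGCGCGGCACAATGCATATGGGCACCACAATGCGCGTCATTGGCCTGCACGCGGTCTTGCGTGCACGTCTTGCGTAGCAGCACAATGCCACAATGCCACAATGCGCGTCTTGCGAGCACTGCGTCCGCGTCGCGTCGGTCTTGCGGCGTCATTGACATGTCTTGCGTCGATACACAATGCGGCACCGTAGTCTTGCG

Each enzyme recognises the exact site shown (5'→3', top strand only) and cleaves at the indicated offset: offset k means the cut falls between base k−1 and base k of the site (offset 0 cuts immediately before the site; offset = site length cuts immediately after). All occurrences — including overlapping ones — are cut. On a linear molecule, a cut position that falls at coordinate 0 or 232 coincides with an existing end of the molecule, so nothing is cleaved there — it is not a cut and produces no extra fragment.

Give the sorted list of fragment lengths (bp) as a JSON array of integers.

Per-enzyme occurrences:
  TgoIX (GCAC, off=2): starts [41, 56, 81, 97, 114, 150, 216] → cuts [43, 58, 83, 99, 116, 152, 218]
  CdoIX (CACAATGC, off=8): starts [13, 42, 60, 115, 123, 131, 207] → cuts [21, 50, 68, 123, 131, 139, 215]
  DwuI (GCGTC, off=0): starts [68, 139, 155, 161, 166, 180, 198] → cuts [68, 139, 155, 161, 166, 180, 198]
  EstIV (ATATGG, off=0): starts [50] → cuts [50]
  OquVI (GTCTTGCG, off=4): starts [31, 88, 101, 141, 172, 193, 224] → cuts [35, 92, 105, 145, 176, 197, 228]

All cut coordinates (distinct, sorted): [21, 35, 43, 50, 58, 68, 83, 92, 99, 105, 116, 123, 131, 139, 145, 152, 155, 161, 166, 176, 180, 197, 198, 215, 218, 228]

Fragments:
  [0,21): 21 bp
  [21,35): 14 bp
  [35,43): 8 bp
  [43,50): 7 bp
  [50,58): 8 bp
  [58,68): 10 bp
  [68,83): 15 bp
  [83,92): 9 bp
  [92,99): 7 bp
  [99,105): 6 bp
  [105,116): 11 bp
  [116,123): 7 bp
  [123,131): 8 bp
  [131,139): 8 bp
  [139,145): 6 bp
  [145,152): 7 bp
  [152,155): 3 bp
  [155,161): 6 bp
  [161,166): 5 bp
  [166,176): 10 bp
  [176,180): 4 bp
  [180,197): 17 bp
  [197,198): 1 bp
  [198,215): 17 bp
  [215,218): 3 bp
  [218,228): 10 bp
  [228,232): 4 bp

[1,3,3,4,4,5,6,6,6,7,7,7,7,8,8,8,8,9,10,10,10,11,14,15,17,17,21]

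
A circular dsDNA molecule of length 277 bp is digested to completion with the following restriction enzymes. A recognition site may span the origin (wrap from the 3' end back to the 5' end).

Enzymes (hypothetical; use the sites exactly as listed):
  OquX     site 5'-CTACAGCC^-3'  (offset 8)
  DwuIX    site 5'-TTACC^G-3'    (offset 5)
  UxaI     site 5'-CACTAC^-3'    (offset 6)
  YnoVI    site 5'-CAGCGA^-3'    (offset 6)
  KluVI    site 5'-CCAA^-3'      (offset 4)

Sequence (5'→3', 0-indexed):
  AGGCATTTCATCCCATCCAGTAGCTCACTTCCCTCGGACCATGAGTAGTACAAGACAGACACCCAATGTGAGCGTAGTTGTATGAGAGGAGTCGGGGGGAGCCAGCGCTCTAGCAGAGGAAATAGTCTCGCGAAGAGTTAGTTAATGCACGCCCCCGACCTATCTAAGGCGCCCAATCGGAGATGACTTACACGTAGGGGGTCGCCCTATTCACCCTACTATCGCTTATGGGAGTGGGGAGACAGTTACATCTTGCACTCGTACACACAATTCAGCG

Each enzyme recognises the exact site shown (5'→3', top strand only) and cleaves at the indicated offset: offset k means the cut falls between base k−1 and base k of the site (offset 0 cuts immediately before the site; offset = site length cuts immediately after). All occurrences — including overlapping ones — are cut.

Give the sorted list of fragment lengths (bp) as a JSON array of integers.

[65,102,110]

Scan for sites:
  OquX (CTACAGCC, off=8): no sites
  DwuIX (TTACCG, off=5): no sites
  UxaI (CACTAC, off=6): no sites
  YnoVI CAGCGA/6: at [272] ⇒ [1]
  KluVI CCAA/4: at [62, 172] ⇒ [66, 176]

Pooled cuts: [1, 66, 176]

Fragment lengths:
  1→66: 65 bp
  66→176: 110 bp
  176→1 (wrap): 277-176+1 = 102 bp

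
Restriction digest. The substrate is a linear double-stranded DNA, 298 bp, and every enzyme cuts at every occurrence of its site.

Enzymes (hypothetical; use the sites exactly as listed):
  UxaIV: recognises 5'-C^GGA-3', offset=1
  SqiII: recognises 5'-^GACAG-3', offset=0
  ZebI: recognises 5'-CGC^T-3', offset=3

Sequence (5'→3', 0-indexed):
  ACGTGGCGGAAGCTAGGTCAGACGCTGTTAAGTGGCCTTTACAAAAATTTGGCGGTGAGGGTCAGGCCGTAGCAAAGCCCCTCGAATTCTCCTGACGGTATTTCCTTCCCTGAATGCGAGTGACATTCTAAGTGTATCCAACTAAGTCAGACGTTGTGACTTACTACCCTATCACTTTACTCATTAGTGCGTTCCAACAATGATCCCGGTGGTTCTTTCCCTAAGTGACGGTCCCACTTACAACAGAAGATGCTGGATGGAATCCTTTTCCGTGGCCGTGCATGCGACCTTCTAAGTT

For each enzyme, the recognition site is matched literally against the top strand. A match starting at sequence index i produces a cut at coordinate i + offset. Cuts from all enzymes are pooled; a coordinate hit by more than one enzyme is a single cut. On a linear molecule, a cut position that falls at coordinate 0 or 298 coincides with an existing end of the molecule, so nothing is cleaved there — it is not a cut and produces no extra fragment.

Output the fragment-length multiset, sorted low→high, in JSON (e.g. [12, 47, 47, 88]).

[7,18,273]

Per-enzyme occurrences:
  UxaIV CGGA/1: at [6] ⇒ [7]
  SqiII (GACAG, off=0): no sites
  ZebI CGCT/3: at [22] ⇒ [25]

Pooled cuts: [7, 25]

Fragment lengths:
  [0,7): 7 bp
  [7,25): 18 bp
  [25,298): 273 bp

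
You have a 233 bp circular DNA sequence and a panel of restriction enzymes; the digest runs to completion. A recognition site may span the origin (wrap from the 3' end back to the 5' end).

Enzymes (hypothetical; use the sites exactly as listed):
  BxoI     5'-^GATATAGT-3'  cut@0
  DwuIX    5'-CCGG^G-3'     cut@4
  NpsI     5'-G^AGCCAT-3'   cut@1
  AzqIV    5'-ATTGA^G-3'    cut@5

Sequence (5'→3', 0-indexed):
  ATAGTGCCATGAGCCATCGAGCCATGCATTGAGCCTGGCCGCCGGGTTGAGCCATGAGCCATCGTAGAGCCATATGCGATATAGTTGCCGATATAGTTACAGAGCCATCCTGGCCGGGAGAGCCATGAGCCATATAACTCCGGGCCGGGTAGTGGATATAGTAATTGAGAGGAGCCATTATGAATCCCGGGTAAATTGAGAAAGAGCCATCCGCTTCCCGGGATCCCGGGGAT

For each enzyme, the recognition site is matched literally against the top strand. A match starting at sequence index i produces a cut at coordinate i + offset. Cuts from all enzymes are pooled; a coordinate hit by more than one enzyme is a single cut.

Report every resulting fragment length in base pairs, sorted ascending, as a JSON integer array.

Scan for sites:
  BxoI (GATATAGT, off=0): starts [77, 89, 154, 230] → cuts [77, 89, 154, 230]
  DwuIX (CCGGG, off=4): starts [41, 113, 139, 144, 186, 217, 225] → cuts [45, 117, 143, 148, 190, 221, 229]
  NpsI (GAGCCAT, off=1): starts [10, 18, 48, 55, 66, 101, 119, 126, 171, 203] → cuts [11, 19, 49, 56, 67, 102, 120, 127, 172, 204]
  AzqIV (ATTGAG, off=5): starts [27, 163, 194] → cuts [32, 168, 199]

All cut coordinates (distinct, sorted): [11, 19, 32, 45, 49, 56, 67, 77, 89, 102, 117, 120, 127, 143, 148, 154, 168, 172, 190, 199, 204, 221, 229, 230]

Fragments:
  11→19: 8 bp
  19→32: 13 bp
  32→45: 13 bp
  45→49: 4 bp
  49→56: 7 bp
  56→67: 11 bp
  67→77: 10 bp
  77→89: 12 bp
  89→102: 13 bp
  102→117: 15 bp
  117→120: 3 bp
  120→127: 7 bp
  127→143: 16 bp
  143→148: 5 bp
  148→154: 6 bp
  154→168: 14 bp
  168→172: 4 bp
  172→190: 18 bp
  190→199: 9 bp
  199→204: 5 bp
  204→221: 17 bp
  221→229: 8 bp
  229→230: 1 bp
  230→11 (wrap): 233-230+11 = 14 bp

[1,3,4,4,5,5,6,7,7,8,8,9,10,11,12,13,13,13,14,14,15,16,17,18]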